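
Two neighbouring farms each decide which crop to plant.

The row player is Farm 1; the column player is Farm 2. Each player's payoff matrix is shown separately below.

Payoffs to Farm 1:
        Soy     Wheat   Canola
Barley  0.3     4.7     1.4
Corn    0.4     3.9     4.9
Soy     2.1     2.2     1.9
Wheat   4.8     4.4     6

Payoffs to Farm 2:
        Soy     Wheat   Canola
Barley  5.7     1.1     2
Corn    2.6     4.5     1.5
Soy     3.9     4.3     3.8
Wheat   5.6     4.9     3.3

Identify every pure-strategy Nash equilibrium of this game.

Pure NE: (Wheat, Soy)

(Barley, Soy): Farm 1 can switch to Corn (0.3 → 0.4). Not NE.
(Barley, Wheat): Farm 2 can switch to Soy (1.1 → 5.7). Not NE.
(Barley, Canola): Farm 1 can switch to Corn (1.4 → 4.9). Not NE.
(Corn, Soy): Farm 1 can switch to Soy (0.4 → 2.1). Not NE.
(Corn, Wheat): Farm 1 can switch to Barley (3.9 → 4.7). Not NE.
(Corn, Canola): Farm 1 can switch to Wheat (4.9 → 6). Not NE.
(Wheat, Soy): Farm 1 gets 4.8, best alternative 2.1; Farm 2 gets 5.6, best alternative 4.9. No profitable deviation — NE.
(The remaining 5 profiles each have a profitable deviation by the same check.)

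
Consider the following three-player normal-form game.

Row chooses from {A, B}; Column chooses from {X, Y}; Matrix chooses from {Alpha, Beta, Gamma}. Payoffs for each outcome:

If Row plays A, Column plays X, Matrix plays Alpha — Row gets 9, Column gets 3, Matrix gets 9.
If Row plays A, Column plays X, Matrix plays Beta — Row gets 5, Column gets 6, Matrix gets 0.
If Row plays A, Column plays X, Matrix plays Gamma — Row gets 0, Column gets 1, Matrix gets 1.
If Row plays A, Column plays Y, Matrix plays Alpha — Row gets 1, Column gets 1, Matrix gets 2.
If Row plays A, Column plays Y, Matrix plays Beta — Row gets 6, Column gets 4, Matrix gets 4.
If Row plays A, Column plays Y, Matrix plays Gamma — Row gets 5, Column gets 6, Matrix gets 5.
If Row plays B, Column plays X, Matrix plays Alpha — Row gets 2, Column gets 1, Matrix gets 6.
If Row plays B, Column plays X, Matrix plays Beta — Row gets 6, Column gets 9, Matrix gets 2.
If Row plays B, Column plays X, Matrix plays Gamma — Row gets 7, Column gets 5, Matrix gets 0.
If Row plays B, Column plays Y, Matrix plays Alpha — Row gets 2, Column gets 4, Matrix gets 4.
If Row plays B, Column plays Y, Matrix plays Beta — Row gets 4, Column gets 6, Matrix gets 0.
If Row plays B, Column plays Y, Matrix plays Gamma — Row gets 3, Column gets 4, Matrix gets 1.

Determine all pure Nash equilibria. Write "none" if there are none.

(A, X, Alpha), (A, Y, Gamma), (B, Y, Alpha)

For each player, find the best response to each opponent profile; mutual best responses are the pure NE.
Row against (X, Alpha): payoffs 9, 2 → best response A.
Row against (X, Beta): payoffs 5, 6 → best response B.
Row against (X, Gamma): payoffs 0, 7 → best response B.
Row against (Y, Alpha): payoffs 1, 2 → best response B.
Row against (Y, Beta): payoffs 6, 4 → best response A.
Row against (Y, Gamma): payoffs 5, 3 → best response A.
Column against (A, Alpha): payoffs 3, 1 → best response X.
Column against (A, Beta): payoffs 6, 4 → best response X.
Column against (A, Gamma): payoffs 1, 6 → best response Y.
Column against (B, Alpha): payoffs 1, 4 → best response Y.
Column against (B, Beta): payoffs 9, 6 → best response X.
Column against (B, Gamma): payoffs 5, 4 → best response X.
Matrix against (A, X): payoffs 9, 0, 1 → best response Alpha.
Matrix against (A, Y): payoffs 2, 4, 5 → best response Gamma.
Matrix against (B, X): payoffs 6, 2, 0 → best response Alpha.
Matrix against (B, Y): payoffs 4, 0, 1 → best response Alpha.
Mutual best responses: (A, X, Alpha); (A, Y, Gamma); (B, Y, Alpha).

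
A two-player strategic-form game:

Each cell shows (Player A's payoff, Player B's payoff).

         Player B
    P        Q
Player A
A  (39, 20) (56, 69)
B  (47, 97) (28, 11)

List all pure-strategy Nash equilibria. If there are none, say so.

The pure Nash equilibria are (A, Q) and (B, P).

Mark each player's best response to every combination of opponents' strategies; a profile where every player is best-responding is a pure Nash equilibrium.
Player A against P: payoffs 39, 47 → best response B.
Player A against Q: payoffs 56, 28 → best response A.
Player B against A: payoffs 20, 69 → best response Q.
Player B against B: payoffs 97, 11 → best response P.
Mutual best responses: (A, Q); (B, P).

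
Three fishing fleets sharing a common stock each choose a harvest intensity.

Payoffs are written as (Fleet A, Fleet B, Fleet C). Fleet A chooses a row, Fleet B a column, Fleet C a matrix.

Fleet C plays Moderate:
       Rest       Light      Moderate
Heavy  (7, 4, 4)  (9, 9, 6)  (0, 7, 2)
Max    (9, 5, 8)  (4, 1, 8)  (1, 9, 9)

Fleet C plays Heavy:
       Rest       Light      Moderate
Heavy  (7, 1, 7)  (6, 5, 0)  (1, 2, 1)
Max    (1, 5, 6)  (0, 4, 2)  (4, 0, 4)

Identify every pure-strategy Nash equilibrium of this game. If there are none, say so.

Fleet A against (Rest, Moderate): payoffs 7, 9 → best response Max.
Fleet A against (Rest, Heavy): payoffs 7, 1 → best response Heavy.
Fleet A against (Light, Moderate): payoffs 9, 4 → best response Heavy.
Fleet A against (Light, Heavy): payoffs 6, 0 → best response Heavy.
Fleet A against (Moderate, Moderate): payoffs 0, 1 → best response Max.
Fleet A against (Moderate, Heavy): payoffs 1, 4 → best response Max.
Fleet B against (Heavy, Moderate): payoffs 4, 9, 7 → best response Light.
Fleet B against (Heavy, Heavy): payoffs 1, 5, 2 → best response Light.
Fleet B against (Max, Moderate): payoffs 5, 1, 9 → best response Moderate.
Fleet B against (Max, Heavy): payoffs 5, 4, 0 → best response Rest.
Fleet C against (Heavy, Rest): payoffs 4, 7 → best response Heavy.
Fleet C against (Heavy, Light): payoffs 6, 0 → best response Moderate.
Fleet C against (Heavy, Moderate): payoffs 2, 1 → best response Moderate.
Fleet C against (Max, Rest): payoffs 8, 6 → best response Moderate.
Fleet C against (Max, Light): payoffs 8, 2 → best response Moderate.
Fleet C against (Max, Moderate): payoffs 9, 4 → best response Moderate.
Mutual best responses: (Heavy, Light, Moderate); (Max, Moderate, Moderate).

(Heavy, Light, Moderate), (Max, Moderate, Moderate)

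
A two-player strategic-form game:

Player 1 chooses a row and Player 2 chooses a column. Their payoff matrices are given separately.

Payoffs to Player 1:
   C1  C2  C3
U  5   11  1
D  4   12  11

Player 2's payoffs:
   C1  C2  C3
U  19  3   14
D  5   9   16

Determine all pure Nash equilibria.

Pure-strategy Nash equilibria: (U, C1); (D, C3)

Player 1 against C1: payoffs 5, 4 → best response U.
Player 1 against C2: payoffs 11, 12 → best response D.
Player 1 against C3: payoffs 1, 11 → best response D.
Player 2 against U: payoffs 19, 3, 14 → best response C1.
Player 2 against D: payoffs 5, 9, 16 → best response C3.
Mutual best responses: (U, C1); (D, C3).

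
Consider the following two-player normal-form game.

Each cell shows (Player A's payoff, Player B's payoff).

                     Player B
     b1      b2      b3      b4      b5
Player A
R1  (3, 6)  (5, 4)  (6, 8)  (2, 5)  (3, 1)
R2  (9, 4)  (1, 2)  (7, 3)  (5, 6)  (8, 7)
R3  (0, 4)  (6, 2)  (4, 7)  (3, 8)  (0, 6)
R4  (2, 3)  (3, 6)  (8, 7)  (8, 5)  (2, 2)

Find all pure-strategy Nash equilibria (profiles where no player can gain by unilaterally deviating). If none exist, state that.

Player A against b1: payoffs 3, 9, 0, 2 → best response R2.
Player A against b2: payoffs 5, 1, 6, 3 → best response R3.
Player A against b3: payoffs 6, 7, 4, 8 → best response R4.
Player A against b4: payoffs 2, 5, 3, 8 → best response R4.
Player A against b5: payoffs 3, 8, 0, 2 → best response R2.
Player B against R1: payoffs 6, 4, 8, 5, 1 → best response b3.
Player B against R2: payoffs 4, 2, 3, 6, 7 → best response b5.
Player B against R3: payoffs 4, 2, 7, 8, 6 → best response b4.
Player B against R4: payoffs 3, 6, 7, 5, 2 → best response b3.
Mutual best responses: (R2, b5); (R4, b3).

(R2, b5); (R4, b3)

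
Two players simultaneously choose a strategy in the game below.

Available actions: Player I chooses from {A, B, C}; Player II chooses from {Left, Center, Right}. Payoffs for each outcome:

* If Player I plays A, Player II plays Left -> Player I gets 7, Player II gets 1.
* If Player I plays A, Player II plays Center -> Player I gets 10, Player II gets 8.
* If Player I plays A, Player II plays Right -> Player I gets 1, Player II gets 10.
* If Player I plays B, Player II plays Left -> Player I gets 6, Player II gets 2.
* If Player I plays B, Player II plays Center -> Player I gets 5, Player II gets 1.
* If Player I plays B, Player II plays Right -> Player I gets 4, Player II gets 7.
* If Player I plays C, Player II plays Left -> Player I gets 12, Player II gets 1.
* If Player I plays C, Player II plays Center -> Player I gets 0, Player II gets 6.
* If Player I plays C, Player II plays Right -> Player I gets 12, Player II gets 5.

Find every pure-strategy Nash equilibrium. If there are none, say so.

There is no pure-strategy Nash equilibrium.

(A, Left): Player I can switch to C (7 → 12). Not NE.
(A, Center): Player II can switch to Right (8 → 10). Not NE.
(A, Right): Player I can switch to B (1 → 4). Not NE.
(B, Left): Player I can switch to A (6 → 7). Not NE.
(B, Center): Player I can switch to A (5 → 10). Not NE.
(B, Right): Player I can switch to C (4 → 12). Not NE.
(C, Left): Player II can switch to Center (1 → 6). Not NE.
(C, Center): Player I can switch to A (0 → 10). Not NE.
(The remaining 1 profile has a profitable deviation by the same check.)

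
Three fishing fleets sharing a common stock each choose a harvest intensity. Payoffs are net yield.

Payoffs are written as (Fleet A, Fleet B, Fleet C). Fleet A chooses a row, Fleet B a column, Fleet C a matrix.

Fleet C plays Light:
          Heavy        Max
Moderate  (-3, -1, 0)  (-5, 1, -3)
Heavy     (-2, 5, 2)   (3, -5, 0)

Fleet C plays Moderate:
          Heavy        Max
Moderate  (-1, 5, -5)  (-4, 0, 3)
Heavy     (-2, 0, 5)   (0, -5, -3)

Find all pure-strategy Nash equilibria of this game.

This game has no pure Nash equilibrium.

Fleet A against (Heavy, Light): payoffs -3, -2 → best response Heavy.
Fleet A against (Heavy, Moderate): payoffs -1, -2 → best response Moderate.
Fleet A against (Max, Light): payoffs -5, 3 → best response Heavy.
Fleet A against (Max, Moderate): payoffs -4, 0 → best response Heavy.
Fleet B against (Moderate, Light): payoffs -1, 1 → best response Max.
Fleet B against (Moderate, Moderate): payoffs 5, 0 → best response Heavy.
Fleet B against (Heavy, Light): payoffs 5, -5 → best response Heavy.
Fleet B against (Heavy, Moderate): payoffs 0, -5 → best response Heavy.
Fleet C against (Moderate, Heavy): payoffs 0, -5 → best response Light.
Fleet C against (Moderate, Max): payoffs -3, 3 → best response Moderate.
Fleet C against (Heavy, Heavy): payoffs 2, 5 → best response Moderate.
Fleet C against (Heavy, Max): payoffs 0, -3 → best response Light.
No profile is a mutual best response for all players.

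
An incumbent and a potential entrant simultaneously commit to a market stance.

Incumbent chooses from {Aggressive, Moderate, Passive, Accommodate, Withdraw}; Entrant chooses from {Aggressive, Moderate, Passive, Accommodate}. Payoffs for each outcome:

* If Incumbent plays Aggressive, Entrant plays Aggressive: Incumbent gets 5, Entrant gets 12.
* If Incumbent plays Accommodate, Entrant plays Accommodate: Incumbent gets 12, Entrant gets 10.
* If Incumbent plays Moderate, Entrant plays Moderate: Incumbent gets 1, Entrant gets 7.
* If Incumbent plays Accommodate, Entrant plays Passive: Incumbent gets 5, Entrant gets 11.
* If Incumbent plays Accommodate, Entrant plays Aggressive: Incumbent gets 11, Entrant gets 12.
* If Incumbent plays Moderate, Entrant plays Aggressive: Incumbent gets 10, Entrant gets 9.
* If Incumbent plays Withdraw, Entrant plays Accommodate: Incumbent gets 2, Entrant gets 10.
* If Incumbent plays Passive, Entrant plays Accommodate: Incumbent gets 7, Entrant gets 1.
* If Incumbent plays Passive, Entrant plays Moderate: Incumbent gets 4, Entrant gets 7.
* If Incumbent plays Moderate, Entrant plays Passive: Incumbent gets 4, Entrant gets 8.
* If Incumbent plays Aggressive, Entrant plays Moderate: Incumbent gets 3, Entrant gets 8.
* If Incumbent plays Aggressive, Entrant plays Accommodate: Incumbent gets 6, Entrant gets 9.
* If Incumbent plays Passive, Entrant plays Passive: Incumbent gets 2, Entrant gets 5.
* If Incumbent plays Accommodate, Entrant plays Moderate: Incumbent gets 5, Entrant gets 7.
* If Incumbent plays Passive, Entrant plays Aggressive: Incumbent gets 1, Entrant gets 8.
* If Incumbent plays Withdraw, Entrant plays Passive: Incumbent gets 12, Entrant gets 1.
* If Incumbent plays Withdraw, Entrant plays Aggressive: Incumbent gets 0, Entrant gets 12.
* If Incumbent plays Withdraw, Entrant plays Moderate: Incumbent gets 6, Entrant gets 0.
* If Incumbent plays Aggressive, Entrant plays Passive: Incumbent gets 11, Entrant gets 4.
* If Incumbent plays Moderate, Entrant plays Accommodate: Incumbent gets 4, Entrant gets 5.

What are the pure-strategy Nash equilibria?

Incumbent against Aggressive: payoffs 5, 10, 1, 11, 0 → best response Accommodate.
Incumbent against Moderate: payoffs 3, 1, 4, 5, 6 → best response Withdraw.
Incumbent against Passive: payoffs 11, 4, 2, 5, 12 → best response Withdraw.
Incumbent against Accommodate: payoffs 6, 4, 7, 12, 2 → best response Accommodate.
Entrant against Aggressive: payoffs 12, 8, 4, 9 → best response Aggressive.
Entrant against Moderate: payoffs 9, 7, 8, 5 → best response Aggressive.
Entrant against Passive: payoffs 8, 7, 5, 1 → best response Aggressive.
Entrant against Accommodate: payoffs 12, 7, 11, 10 → best response Aggressive.
Entrant against Withdraw: payoffs 12, 0, 1, 10 → best response Aggressive.
Mutual best responses: (Accommodate, Aggressive).

The unique pure-strategy Nash equilibrium is (Accommodate, Aggressive).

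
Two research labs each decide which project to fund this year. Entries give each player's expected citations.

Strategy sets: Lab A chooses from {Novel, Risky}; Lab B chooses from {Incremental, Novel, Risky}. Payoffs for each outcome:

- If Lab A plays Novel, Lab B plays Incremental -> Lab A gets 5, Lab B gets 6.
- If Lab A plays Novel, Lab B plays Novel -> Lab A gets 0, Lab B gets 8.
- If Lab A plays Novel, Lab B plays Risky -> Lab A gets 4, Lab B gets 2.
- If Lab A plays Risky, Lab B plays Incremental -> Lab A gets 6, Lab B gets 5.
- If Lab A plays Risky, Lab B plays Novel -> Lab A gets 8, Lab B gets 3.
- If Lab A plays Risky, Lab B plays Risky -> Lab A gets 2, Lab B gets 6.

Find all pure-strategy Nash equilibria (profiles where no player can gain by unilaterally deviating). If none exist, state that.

none

For each player, find the best response to each opponent profile; mutual best responses are the pure NE.
Lab A against Incremental: payoffs 5, 6 → best response Risky.
Lab A against Novel: payoffs 0, 8 → best response Risky.
Lab A against Risky: payoffs 4, 2 → best response Novel.
Lab B against Novel: payoffs 6, 8, 2 → best response Novel.
Lab B against Risky: payoffs 5, 3, 6 → best response Risky.
No profile is a mutual best response for all players.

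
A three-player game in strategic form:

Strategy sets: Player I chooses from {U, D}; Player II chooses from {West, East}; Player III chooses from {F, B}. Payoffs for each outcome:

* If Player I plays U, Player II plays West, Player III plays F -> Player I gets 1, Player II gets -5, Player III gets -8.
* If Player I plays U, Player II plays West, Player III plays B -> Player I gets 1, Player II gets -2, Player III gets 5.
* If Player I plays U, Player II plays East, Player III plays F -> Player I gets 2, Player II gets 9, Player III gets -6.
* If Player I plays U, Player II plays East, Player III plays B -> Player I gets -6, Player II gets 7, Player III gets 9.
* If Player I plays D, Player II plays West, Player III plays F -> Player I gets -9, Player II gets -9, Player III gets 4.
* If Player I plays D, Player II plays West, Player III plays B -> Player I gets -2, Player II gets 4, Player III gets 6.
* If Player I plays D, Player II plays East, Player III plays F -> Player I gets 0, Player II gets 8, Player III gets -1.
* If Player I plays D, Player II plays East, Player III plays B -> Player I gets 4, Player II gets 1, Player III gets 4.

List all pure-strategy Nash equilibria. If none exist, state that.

There is no pure-strategy Nash equilibrium.

(U, West, F): Player II can switch to East (-5 → 9). Not NE.
(U, West, B): Player II can switch to East (-2 → 7). Not NE.
(U, East, F): Player III can switch to B (-6 → 9). Not NE.
(U, East, B): Player I can switch to D (-6 → 4). Not NE.
(D, West, F): Player I can switch to U (-9 → 1). Not NE.
(D, West, B): Player I can switch to U (-2 → 1). Not NE.
(D, East, F): Player I can switch to U (0 → 2). Not NE.
(D, East, B): Player II can switch to West (1 → 4). Not NE.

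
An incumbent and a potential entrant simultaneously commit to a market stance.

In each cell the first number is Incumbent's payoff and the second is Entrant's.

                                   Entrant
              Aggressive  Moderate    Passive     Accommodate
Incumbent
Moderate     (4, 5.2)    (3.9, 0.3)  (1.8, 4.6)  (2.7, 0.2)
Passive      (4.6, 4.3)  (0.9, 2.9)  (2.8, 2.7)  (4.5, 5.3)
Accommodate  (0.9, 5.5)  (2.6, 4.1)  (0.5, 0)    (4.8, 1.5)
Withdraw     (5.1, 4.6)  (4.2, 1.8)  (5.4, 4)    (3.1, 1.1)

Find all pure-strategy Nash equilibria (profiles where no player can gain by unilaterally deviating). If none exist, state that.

Pure NE: (Withdraw, Aggressive)

Incumbent against Aggressive: payoffs 4, 4.6, 0.9, 5.1 → best response Withdraw.
Incumbent against Moderate: payoffs 3.9, 0.9, 2.6, 4.2 → best response Withdraw.
Incumbent against Passive: payoffs 1.8, 2.8, 0.5, 5.4 → best response Withdraw.
Incumbent against Accommodate: payoffs 2.7, 4.5, 4.8, 3.1 → best response Accommodate.
Entrant against Moderate: payoffs 5.2, 0.3, 4.6, 0.2 → best response Aggressive.
Entrant against Passive: payoffs 4.3, 2.9, 2.7, 5.3 → best response Accommodate.
Entrant against Accommodate: payoffs 5.5, 4.1, 0, 1.5 → best response Aggressive.
Entrant against Withdraw: payoffs 4.6, 1.8, 4, 1.1 → best response Aggressive.
Mutual best responses: (Withdraw, Aggressive).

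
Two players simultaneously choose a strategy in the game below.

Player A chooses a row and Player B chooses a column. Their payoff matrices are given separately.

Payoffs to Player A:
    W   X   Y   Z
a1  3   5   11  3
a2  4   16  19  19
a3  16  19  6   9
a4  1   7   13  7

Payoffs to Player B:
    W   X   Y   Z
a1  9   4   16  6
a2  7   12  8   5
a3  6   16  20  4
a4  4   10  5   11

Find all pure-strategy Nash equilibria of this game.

There is no pure-strategy Nash equilibrium.

Player A against W: payoffs 3, 4, 16, 1 → best response a3.
Player A against X: payoffs 5, 16, 19, 7 → best response a3.
Player A against Y: payoffs 11, 19, 6, 13 → best response a2.
Player A against Z: payoffs 3, 19, 9, 7 → best response a2.
Player B against a1: payoffs 9, 4, 16, 6 → best response Y.
Player B against a2: payoffs 7, 12, 8, 5 → best response X.
Player B against a3: payoffs 6, 16, 20, 4 → best response Y.
Player B against a4: payoffs 4, 10, 5, 11 → best response Z.
No profile is a mutual best response for all players.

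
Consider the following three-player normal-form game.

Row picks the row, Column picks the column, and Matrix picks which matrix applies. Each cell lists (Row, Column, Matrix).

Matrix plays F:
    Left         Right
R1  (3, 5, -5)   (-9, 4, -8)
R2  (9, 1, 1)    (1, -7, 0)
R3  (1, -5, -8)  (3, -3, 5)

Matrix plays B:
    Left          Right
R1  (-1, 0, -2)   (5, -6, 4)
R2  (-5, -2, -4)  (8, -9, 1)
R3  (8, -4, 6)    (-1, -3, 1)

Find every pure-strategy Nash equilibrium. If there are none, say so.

(R1, Left, F): Row can switch to R2 (3 → 9). Not NE.
(R1, Left, B): Row can switch to R3 (-1 → 8). Not NE.
(R1, Right, F): Row can switch to R2 (-9 → 1). Not NE.
(R1, Right, B): Row can switch to R2 (5 → 8). Not NE.
(R2, Left, F): Row gets 9, best alternative 3; Column gets 1, best alternative -7; Matrix gets 1, best alternative -4. No profitable deviation — NE.
(R2, Left, B): Row can switch to R1 (-5 → -1). Not NE.
(R2, Right, F): Row can switch to R3 (1 → 3). Not NE.
(R3, Right, F): Row gets 3, best alternative 1; Column gets -3, best alternative -5; Matrix gets 5, best alternative 1. No profitable deviation — NE.
(The remaining 4 profiles each have a profitable deviation by the same check.)

(R2, Left, F), (R3, Right, F)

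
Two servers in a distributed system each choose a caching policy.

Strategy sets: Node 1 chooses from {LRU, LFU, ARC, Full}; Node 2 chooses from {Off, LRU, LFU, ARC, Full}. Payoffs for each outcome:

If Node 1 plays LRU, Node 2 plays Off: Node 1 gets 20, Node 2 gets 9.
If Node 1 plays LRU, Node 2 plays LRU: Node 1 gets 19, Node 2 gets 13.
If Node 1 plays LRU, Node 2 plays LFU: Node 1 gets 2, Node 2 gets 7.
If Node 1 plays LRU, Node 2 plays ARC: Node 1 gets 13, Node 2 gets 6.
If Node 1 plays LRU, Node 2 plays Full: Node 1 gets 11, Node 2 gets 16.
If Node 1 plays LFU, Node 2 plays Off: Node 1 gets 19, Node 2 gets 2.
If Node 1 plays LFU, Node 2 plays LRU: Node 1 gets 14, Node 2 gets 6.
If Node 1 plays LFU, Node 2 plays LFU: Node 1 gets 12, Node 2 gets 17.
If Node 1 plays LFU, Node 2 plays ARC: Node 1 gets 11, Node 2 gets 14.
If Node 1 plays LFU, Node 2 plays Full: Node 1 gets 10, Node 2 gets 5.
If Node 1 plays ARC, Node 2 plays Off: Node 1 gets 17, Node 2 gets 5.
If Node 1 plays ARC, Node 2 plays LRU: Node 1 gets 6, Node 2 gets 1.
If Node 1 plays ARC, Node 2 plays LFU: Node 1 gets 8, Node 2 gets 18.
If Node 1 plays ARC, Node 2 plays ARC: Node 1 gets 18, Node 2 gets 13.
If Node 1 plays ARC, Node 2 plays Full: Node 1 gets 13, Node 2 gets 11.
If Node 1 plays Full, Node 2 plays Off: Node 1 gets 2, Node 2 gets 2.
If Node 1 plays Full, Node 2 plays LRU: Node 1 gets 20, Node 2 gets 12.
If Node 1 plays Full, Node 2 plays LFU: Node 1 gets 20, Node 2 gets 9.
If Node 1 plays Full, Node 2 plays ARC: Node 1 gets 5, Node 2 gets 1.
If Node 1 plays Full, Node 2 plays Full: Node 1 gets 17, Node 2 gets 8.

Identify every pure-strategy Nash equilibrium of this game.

(LRU, Off): Node 2 can switch to LRU (9 → 13). Not NE.
(LRU, LRU): Node 1 can switch to Full (19 → 20). Not NE.
(LRU, LFU): Node 1 can switch to LFU (2 → 12). Not NE.
(LRU, ARC): Node 1 can switch to ARC (13 → 18). Not NE.
(LRU, Full): Node 1 can switch to ARC (11 → 13). Not NE.
(LFU, Off): Node 1 can switch to LRU (19 → 20). Not NE.
(LFU, LRU): Node 1 can switch to LRU (14 → 19). Not NE.
(LFU, LFU): Node 1 can switch to Full (12 → 20). Not NE.
(Full, LRU): Node 1 gets 20, best alternative 19; Node 2 gets 12, best alternative 9. No profitable deviation — NE.
(The remaining 11 profiles each have a profitable deviation by the same check.)

The unique pure-strategy Nash equilibrium is (Full, LRU).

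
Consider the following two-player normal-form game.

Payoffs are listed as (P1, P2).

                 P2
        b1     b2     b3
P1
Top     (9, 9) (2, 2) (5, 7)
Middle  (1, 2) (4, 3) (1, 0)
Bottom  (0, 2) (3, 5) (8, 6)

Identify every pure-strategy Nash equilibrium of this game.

Pure-strategy Nash equilibria: (Top, b1); (Middle, b2); (Bottom, b3)

P1 against b1: payoffs 9, 1, 0 → best response Top.
P1 against b2: payoffs 2, 4, 3 → best response Middle.
P1 against b3: payoffs 5, 1, 8 → best response Bottom.
P2 against Top: payoffs 9, 2, 7 → best response b1.
P2 against Middle: payoffs 2, 3, 0 → best response b2.
P2 against Bottom: payoffs 2, 5, 6 → best response b3.
Mutual best responses: (Top, b1); (Middle, b2); (Bottom, b3).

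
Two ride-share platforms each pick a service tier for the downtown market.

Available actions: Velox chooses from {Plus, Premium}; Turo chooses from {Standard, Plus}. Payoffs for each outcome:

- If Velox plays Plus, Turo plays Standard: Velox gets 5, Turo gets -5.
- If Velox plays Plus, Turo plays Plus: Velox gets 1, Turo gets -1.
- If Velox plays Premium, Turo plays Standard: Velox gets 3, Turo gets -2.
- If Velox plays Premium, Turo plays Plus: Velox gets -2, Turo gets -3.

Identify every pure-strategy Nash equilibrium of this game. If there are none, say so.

The unique pure-strategy Nash equilibrium is (Plus, Plus).

(Plus, Standard): Turo can switch to Plus (-5 → -1). Not NE.
(Plus, Plus): Velox gets 1, best alternative -2; Turo gets -1, best alternative -5. No profitable deviation — NE.
(Premium, Standard): Velox can switch to Plus (3 → 5). Not NE.
(Premium, Plus): Velox can switch to Plus (-2 → 1). Not NE.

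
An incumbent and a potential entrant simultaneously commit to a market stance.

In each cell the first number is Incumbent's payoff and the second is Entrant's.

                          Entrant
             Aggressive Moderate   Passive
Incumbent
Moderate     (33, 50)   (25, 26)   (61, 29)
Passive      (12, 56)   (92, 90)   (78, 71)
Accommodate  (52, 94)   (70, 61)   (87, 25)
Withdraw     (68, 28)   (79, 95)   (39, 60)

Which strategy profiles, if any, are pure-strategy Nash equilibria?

(Moderate, Aggressive): Incumbent can switch to Accommodate (33 → 52). Not NE.
(Moderate, Moderate): Incumbent can switch to Passive (25 → 92). Not NE.
(Moderate, Passive): Incumbent can switch to Passive (61 → 78). Not NE.
(Passive, Aggressive): Incumbent can switch to Moderate (12 → 33). Not NE.
(Passive, Moderate): Incumbent gets 92, best alternative 79; Entrant gets 90, best alternative 71. No profitable deviation — NE.
(Passive, Passive): Incumbent can switch to Accommodate (78 → 87). Not NE.
(Accommodate, Aggressive): Incumbent can switch to Withdraw (52 → 68). Not NE.
(Accommodate, Moderate): Incumbent can switch to Passive (70 → 92). Not NE.
(Accommodate, Passive): Entrant can switch to Aggressive (25 → 94). Not NE.
(Withdraw, Aggressive): Entrant can switch to Moderate (28 → 95). Not NE.
(Withdraw, Moderate): Incumbent can switch to Passive (79 → 92). Not NE.
(Withdraw, Passive): Incumbent can switch to Moderate (39 → 61). Not NE.

The unique pure-strategy Nash equilibrium is (Passive, Moderate).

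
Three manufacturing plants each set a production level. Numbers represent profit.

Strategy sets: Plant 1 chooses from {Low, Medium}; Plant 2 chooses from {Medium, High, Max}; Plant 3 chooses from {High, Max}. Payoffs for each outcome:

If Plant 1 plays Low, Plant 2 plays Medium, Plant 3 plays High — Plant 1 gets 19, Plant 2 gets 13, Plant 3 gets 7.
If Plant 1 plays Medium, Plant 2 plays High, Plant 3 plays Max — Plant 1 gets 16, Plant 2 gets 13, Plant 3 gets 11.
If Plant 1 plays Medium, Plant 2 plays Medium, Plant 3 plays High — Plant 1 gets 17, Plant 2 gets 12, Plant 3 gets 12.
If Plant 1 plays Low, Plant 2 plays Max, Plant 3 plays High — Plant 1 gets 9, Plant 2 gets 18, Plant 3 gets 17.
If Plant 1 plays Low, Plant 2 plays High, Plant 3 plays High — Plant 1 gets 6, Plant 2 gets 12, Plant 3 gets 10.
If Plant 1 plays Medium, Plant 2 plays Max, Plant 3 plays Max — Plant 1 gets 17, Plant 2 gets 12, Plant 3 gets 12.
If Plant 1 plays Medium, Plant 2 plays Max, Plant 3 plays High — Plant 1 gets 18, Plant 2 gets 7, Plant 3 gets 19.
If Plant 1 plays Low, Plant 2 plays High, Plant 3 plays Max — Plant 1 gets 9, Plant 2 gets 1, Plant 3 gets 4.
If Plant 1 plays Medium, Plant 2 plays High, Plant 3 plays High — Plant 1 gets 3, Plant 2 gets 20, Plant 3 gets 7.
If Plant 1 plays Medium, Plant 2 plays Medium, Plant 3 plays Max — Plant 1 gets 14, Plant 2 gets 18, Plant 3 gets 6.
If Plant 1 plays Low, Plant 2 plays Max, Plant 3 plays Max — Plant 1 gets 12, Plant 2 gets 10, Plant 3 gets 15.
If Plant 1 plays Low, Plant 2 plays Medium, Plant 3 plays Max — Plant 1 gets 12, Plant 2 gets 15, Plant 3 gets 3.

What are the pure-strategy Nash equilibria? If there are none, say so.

There is no pure-strategy Nash equilibrium.

Mark each player's best response to every combination of opponents' strategies; a profile where every player is best-responding is a pure Nash equilibrium.
Plant 1 against (Medium, High): payoffs 19, 17 → best response Low.
Plant 1 against (Medium, Max): payoffs 12, 14 → best response Medium.
Plant 1 against (High, High): payoffs 6, 3 → best response Low.
Plant 1 against (High, Max): payoffs 9, 16 → best response Medium.
Plant 1 against (Max, High): payoffs 9, 18 → best response Medium.
Plant 1 against (Max, Max): payoffs 12, 17 → best response Medium.
Plant 2 against (Low, High): payoffs 13, 12, 18 → best response Max.
Plant 2 against (Low, Max): payoffs 15, 1, 10 → best response Medium.
Plant 2 against (Medium, High): payoffs 12, 20, 7 → best response High.
Plant 2 against (Medium, Max): payoffs 18, 13, 12 → best response Medium.
Plant 3 against (Low, Medium): payoffs 7, 3 → best response High.
Plant 3 against (Low, High): payoffs 10, 4 → best response High.
Plant 3 against (Low, Max): payoffs 17, 15 → best response High.
Plant 3 against (Medium, Medium): payoffs 12, 6 → best response High.
Plant 3 against (Medium, High): payoffs 7, 11 → best response Max.
Plant 3 against (Medium, Max): payoffs 19, 12 → best response High.
No profile is a mutual best response for all players.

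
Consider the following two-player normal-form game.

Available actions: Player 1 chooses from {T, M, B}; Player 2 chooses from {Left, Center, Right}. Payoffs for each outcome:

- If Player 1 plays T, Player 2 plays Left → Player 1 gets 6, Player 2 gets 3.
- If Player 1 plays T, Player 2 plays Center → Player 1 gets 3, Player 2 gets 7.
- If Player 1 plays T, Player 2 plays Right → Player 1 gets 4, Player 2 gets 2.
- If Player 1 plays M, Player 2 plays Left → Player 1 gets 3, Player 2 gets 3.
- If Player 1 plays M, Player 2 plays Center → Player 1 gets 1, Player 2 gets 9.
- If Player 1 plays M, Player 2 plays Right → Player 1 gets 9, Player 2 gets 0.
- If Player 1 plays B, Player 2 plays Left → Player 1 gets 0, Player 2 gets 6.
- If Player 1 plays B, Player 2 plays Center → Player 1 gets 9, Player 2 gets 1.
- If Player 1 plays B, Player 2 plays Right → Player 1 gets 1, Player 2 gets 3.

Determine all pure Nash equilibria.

This game has no pure Nash equilibrium.

(T, Left): Player 2 can switch to Center (3 → 7). Not NE.
(T, Center): Player 1 can switch to B (3 → 9). Not NE.
(T, Right): Player 1 can switch to M (4 → 9). Not NE.
(M, Left): Player 1 can switch to T (3 → 6). Not NE.
(M, Center): Player 1 can switch to T (1 → 3). Not NE.
(M, Right): Player 2 can switch to Left (0 → 3). Not NE.
(The remaining 3 profiles each have a profitable deviation by the same check.)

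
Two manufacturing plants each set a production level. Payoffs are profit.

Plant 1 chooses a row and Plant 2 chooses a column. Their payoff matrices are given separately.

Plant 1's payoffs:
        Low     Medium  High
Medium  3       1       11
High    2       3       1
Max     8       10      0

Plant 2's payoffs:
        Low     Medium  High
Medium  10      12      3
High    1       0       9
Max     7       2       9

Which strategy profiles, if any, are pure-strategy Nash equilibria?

This game has no pure Nash equilibrium.

Check each profile: it is a Nash equilibrium iff no player can strictly gain by switching unilaterally.
(Medium, Low): Plant 1 can switch to Max (3 → 8). Not NE.
(Medium, Medium): Plant 1 can switch to High (1 → 3). Not NE.
(Medium, High): Plant 2 can switch to Low (3 → 10). Not NE.
(High, Low): Plant 1 can switch to Medium (2 → 3). Not NE.
(High, Medium): Plant 1 can switch to Max (3 → 10). Not NE.
(High, High): Plant 1 can switch to Medium (1 → 11). Not NE.
(Max, Low): Plant 2 can switch to High (7 → 9). Not NE.
(Max, Medium): Plant 2 can switch to Low (2 → 7). Not NE.
(The remaining 1 profile has a profitable deviation by the same check.)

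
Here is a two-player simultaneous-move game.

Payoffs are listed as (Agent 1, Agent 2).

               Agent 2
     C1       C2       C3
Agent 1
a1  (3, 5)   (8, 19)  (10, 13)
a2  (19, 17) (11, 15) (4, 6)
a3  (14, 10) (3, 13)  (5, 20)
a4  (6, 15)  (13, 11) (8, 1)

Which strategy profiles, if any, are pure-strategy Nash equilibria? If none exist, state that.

Agent 1 against C1: payoffs 3, 19, 14, 6 → best response a2.
Agent 1 against C2: payoffs 8, 11, 3, 13 → best response a4.
Agent 1 against C3: payoffs 10, 4, 5, 8 → best response a1.
Agent 2 against a1: payoffs 5, 19, 13 → best response C2.
Agent 2 against a2: payoffs 17, 15, 6 → best response C1.
Agent 2 against a3: payoffs 10, 13, 20 → best response C3.
Agent 2 against a4: payoffs 15, 11, 1 → best response C1.
Mutual best responses: (a2, C1).

(a2, C1)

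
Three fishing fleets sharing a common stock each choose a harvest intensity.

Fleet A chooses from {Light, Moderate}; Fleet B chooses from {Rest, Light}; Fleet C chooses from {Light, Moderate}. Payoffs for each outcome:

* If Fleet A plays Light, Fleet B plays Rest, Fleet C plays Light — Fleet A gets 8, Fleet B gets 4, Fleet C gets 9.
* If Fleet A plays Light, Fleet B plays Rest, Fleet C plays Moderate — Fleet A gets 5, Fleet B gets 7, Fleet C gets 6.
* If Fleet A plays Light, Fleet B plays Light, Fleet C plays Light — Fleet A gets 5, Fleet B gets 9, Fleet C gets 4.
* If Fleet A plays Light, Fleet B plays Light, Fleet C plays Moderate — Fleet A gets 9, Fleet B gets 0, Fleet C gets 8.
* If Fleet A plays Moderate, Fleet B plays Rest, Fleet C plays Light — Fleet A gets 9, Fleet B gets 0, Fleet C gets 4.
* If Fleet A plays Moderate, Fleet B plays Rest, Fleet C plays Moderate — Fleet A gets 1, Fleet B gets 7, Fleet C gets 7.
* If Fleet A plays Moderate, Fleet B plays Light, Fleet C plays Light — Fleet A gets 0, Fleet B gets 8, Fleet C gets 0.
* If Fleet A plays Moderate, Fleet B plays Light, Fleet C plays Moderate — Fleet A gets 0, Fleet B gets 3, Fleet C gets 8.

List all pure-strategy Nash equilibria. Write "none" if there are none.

This game has no pure Nash equilibrium.

For each player, find the best response to each opponent profile; mutual best responses are the pure NE.
Fleet A against (Rest, Light): payoffs 8, 9 → best response Moderate.
Fleet A against (Rest, Moderate): payoffs 5, 1 → best response Light.
Fleet A against (Light, Light): payoffs 5, 0 → best response Light.
Fleet A against (Light, Moderate): payoffs 9, 0 → best response Light.
Fleet B against (Light, Light): payoffs 4, 9 → best response Light.
Fleet B against (Light, Moderate): payoffs 7, 0 → best response Rest.
Fleet B against (Moderate, Light): payoffs 0, 8 → best response Light.
Fleet B against (Moderate, Moderate): payoffs 7, 3 → best response Rest.
Fleet C against (Light, Rest): payoffs 9, 6 → best response Light.
Fleet C against (Light, Light): payoffs 4, 8 → best response Moderate.
Fleet C against (Moderate, Rest): payoffs 4, 7 → best response Moderate.
Fleet C against (Moderate, Light): payoffs 0, 8 → best response Moderate.
No profile is a mutual best response for all players.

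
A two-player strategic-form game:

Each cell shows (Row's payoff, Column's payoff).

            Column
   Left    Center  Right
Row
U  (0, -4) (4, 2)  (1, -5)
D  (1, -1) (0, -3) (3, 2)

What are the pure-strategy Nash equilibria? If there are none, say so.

(U, Center) and (D, Right)

(U, Left): Row can switch to D (0 → 1). Not NE.
(U, Center): Row gets 4, best alternative 0; Column gets 2, best alternative -4. No profitable deviation — NE.
(U, Right): Row can switch to D (1 → 3). Not NE.
(D, Left): Column can switch to Right (-1 → 2). Not NE.
(D, Center): Row can switch to U (0 → 4). Not NE.
(D, Right): Row gets 3, best alternative 1; Column gets 2, best alternative -1. No profitable deviation — NE.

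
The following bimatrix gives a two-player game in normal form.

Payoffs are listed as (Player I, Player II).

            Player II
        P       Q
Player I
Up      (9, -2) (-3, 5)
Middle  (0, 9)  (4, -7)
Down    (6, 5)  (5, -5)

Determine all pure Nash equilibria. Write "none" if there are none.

none

(Up, P): Player II can switch to Q (-2 → 5). Not NE.
(Up, Q): Player I can switch to Middle (-3 → 4). Not NE.
(Middle, P): Player I can switch to Up (0 → 9). Not NE.
(Middle, Q): Player I can switch to Down (4 → 5). Not NE.
(Down, P): Player I can switch to Up (6 → 9). Not NE.
(Down, Q): Player II can switch to P (-5 → 5). Not NE.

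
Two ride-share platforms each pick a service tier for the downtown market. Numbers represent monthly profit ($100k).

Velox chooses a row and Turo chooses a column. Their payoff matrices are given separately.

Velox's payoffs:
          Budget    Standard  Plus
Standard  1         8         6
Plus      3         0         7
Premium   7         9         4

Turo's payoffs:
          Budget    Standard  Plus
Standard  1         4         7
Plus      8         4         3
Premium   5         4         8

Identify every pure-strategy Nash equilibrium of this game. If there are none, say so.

This game has no pure Nash equilibrium.

Velox against Budget: payoffs 1, 3, 7 → best response Premium.
Velox against Standard: payoffs 8, 0, 9 → best response Premium.
Velox against Plus: payoffs 6, 7, 4 → best response Plus.
Turo against Standard: payoffs 1, 4, 7 → best response Plus.
Turo against Plus: payoffs 8, 4, 3 → best response Budget.
Turo against Premium: payoffs 5, 4, 8 → best response Plus.
No profile is a mutual best response for all players.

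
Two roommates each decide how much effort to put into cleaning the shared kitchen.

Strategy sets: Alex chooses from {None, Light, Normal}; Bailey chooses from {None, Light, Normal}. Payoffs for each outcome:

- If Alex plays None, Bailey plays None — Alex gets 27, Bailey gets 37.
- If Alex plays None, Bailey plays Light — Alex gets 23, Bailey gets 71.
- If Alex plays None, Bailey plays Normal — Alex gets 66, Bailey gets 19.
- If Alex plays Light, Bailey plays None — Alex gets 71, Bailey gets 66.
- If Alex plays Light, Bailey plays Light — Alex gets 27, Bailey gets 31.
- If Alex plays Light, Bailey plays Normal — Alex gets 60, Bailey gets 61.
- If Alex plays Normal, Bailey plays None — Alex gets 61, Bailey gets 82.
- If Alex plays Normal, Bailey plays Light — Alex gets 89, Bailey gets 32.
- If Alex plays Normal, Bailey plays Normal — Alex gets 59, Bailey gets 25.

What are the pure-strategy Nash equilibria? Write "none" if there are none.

(Light, None)

(None, None): Alex can switch to Light (27 → 71). Not NE.
(None, Light): Alex can switch to Light (23 → 27). Not NE.
(None, Normal): Bailey can switch to None (19 → 37). Not NE.
(Light, None): Alex gets 71, best alternative 61; Bailey gets 66, best alternative 61. No profitable deviation — NE.
(Light, Light): Alex can switch to Normal (27 → 89). Not NE.
(Light, Normal): Alex can switch to None (60 → 66). Not NE.
(Normal, None): Alex can switch to Light (61 → 71). Not NE.
(Normal, Light): Bailey can switch to None (32 → 82). Not NE.
(Normal, Normal): Alex can switch to None (59 → 66). Not NE.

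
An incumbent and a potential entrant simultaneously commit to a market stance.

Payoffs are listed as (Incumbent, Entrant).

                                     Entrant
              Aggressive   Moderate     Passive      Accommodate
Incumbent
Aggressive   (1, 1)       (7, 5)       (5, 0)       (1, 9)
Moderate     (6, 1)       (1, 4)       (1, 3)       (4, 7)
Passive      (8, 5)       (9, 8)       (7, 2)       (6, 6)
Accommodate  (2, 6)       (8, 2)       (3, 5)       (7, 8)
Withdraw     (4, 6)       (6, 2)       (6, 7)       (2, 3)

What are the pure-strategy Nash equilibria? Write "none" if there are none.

(Aggressive, Aggressive): Incumbent can switch to Moderate (1 → 6). Not NE.
(Aggressive, Moderate): Incumbent can switch to Passive (7 → 9). Not NE.
(Aggressive, Passive): Incumbent can switch to Passive (5 → 7). Not NE.
(Aggressive, Accommodate): Incumbent can switch to Moderate (1 → 4). Not NE.
(Moderate, Aggressive): Incumbent can switch to Passive (6 → 8). Not NE.
(Moderate, Moderate): Incumbent can switch to Aggressive (1 → 7). Not NE.
(Moderate, Passive): Incumbent can switch to Aggressive (1 → 5). Not NE.
(Moderate, Accommodate): Incumbent can switch to Passive (4 → 6). Not NE.
(Passive, Aggressive): Entrant can switch to Moderate (5 → 8). Not NE.
(Passive, Moderate): Incumbent gets 9, best alternative 8; Entrant gets 8, best alternative 6. No profitable deviation — NE.
(Passive, Passive): Entrant can switch to Aggressive (2 → 5). Not NE.
(Passive, Accommodate): Incumbent can switch to Accommodate (6 → 7). Not NE.
(Accommodate, Aggressive): Incumbent can switch to Moderate (2 → 6). Not NE.
(Accommodate, Accommodate): Incumbent gets 7, best alternative 6; Entrant gets 8, best alternative 6. No profitable deviation — NE.
(The remaining 6 profiles each have a profitable deviation by the same check.)

(Passive, Moderate); (Accommodate, Accommodate)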